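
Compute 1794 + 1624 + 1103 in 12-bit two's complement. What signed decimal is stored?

1794 + 1624 = 3418 → wraps to -678 (110101011010)
-678 + 1103 = 425 (000110101001)

425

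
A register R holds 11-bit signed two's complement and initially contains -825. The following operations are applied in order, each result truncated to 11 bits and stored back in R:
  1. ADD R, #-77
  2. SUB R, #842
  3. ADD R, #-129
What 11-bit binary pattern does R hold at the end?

Start: R = -825 = 10011000111.
R = -825 + (-77) = -902 = 10001111010
R = -902 − 842 = -1744; wraps to 304 = 00100110000
R = 304 + (-129) = 175 = 00010101111

00010101111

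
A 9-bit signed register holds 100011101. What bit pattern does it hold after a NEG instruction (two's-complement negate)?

Invert: 011100010. Add 1: 011100011.

011100011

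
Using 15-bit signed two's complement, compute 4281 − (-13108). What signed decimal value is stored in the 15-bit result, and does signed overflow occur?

-15379; overflow

4281 → 001000010111001
-13108 → 100110011001100
Subtract via negate-and-add: invert 100110011001100 + 1 = 011001100110100 (i.e. 13108).
  001000010111001
+ 011001100110100
= 100001111101101
Result 100001111101101: MSB = 1 → 17389 − 32768 = -15379.
Both addends (after negating the subtrahend) are non-negative but the stored result is negative: signed overflow. The true value 4281 − (-13108) = 17389 lies outside [-16384, 16383].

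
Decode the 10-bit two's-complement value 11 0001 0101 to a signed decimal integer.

-235

MSB is 1, so the value is negative.
Invert: 0011101010. Add 1: 0011101011 = 235. So the value is −235.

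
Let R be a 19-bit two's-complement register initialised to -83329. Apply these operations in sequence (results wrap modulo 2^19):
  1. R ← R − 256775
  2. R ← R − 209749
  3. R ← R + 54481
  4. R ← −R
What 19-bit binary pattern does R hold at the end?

1111000111100001100

Start: R = -83329 = 1101011101001111111.
R = -83329 − 256775 = -340104; wraps to 184184 = 0101100111101111000
R = 184184 − 209749 = -25565 = 1111001110000100011
R = -25565 + 54481 = 28916 = 0000111000011110100
R = −(28916) = -28916 = 1111000111100001100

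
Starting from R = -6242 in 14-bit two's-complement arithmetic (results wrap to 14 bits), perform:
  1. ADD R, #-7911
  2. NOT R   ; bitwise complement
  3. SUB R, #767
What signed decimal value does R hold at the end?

-2999

Start: R = -6242 = 10011110011110.
R = -6242 + (-7911) = -14153; wraps to 2231 = 00100010110111
R = NOT 00100010110111 = 11011101001000 = -2232
R = -2232 − 767 = -2999 = 11010001001001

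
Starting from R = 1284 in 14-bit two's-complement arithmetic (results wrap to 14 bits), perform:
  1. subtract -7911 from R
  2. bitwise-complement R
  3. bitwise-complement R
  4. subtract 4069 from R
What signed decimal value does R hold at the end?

5126

Start: R = 1284 = 00010100000100.
R = 1284 − (-7911) = 9195; wraps to -7189 = 10001111101011
R = NOT 10001111101011 = 01110000010100 = 7188
R = NOT 01110000010100 = 10001111101011 = -7189
R = -7189 − 4069 = -11258; wraps to 5126 = 01010000000110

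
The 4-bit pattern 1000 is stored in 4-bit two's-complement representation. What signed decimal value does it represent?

-8

MSB is 1, so the value is negative.
Unsigned reading: 8. Subtract 2^4 = 16: 8 − 16 = -8.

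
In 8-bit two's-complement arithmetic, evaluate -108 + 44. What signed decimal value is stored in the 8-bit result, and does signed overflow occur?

-64; no overflow

-108 → 10010100
44 → 00101100
  10010100
+ 00101100
= 11000000
Result 11000000: MSB = 1 → 192 − 256 = -64.
Addends have opposite signs, so signed overflow cannot occur.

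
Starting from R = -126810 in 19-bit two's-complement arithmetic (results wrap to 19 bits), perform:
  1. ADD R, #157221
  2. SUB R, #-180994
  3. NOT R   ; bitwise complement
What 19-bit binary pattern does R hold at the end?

1001100011000110010

Start: R = -126810 = 1100001000010100110.
R = -126810 + 157221 = 30411 = 0000111011011001011
R = 30411 − (-180994) = 211405 = 0110011100111001101
R = NOT 0110011100111001101 = 1001100011000110010 = -211406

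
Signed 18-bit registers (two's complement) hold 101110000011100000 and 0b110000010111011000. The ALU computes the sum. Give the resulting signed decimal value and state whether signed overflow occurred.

124600; overflow

101110000011100000 = -73504 (signed)
0b110000010111011000 → 110000010111011000 = -64040 (signed)
  101110000011100000
+ 110000010111011000
= 011110011010111000  (discard carry-out 1)
Result 011110011010111000: MSB = 0 → value 124600.
Both addends are negative but the stored result is non-negative: signed overflow. The true value -73504 + (-64040) = -137544 lies outside [-131072, 131071].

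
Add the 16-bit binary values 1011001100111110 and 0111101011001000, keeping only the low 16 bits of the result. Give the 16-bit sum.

0010111000000110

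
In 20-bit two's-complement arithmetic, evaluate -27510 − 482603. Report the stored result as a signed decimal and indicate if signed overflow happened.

-510113; no overflow

-27510 → 11111001010010001010
482603 → 01110101110100101011
Subtract via negate-and-add: invert 01110101110100101011 + 1 = 10001010001011010101 (i.e. -482603).
  11111001010010001010
+ 10001010001011010101
= 10000011011101011111  (discard carry-out 1)
Result 10000011011101011111: MSB = 1 → 538463 − 1048576 = -510113.
Both addends (after negating the subtrahend) are negative and so is the stored result: no signed overflow.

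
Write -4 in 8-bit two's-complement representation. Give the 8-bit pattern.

|-4| = 4 = 00000100 in 8 bits.
Invert the bits: 11111011. Add 1: 11111100.

11111100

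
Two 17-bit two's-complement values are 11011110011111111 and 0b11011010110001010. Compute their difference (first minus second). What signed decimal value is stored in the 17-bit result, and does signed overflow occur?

1909; no overflow

11011110011111111 = -17153 (signed)
0b11011010110001010 → 11011010110001010 = -19062 (signed)
Subtract via negate-and-add: invert 11011010110001010 + 1 = 00100101001110110 (i.e. 19062).
  11011110011111111
+ 00100101001110110
= 00000011101110101  (discard carry-out 1)
Result 00000011101110101: MSB = 0 → value 1909.
Addends (after negating the subtrahend) have opposite signs, so signed overflow cannot occur.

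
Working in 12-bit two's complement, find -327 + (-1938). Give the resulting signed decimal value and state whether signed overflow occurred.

-327 → 111010111001
-1938 → 100001101110
  111010111001
+ 100001101110
= 011100100111  (discard carry-out 1)
Result 011100100111: MSB = 0 → value 1831.
Both addends are negative but the stored result is non-negative: signed overflow. The true value -327 + (-1938) = -2265 lies outside [-2048, 2047].

1831; overflow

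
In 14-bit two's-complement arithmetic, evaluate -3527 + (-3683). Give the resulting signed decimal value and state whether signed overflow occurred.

-7210; no overflow

-3527 → 11001000111001
-3683 → 11000110011101
  11001000111001
+ 11000110011101
= 10001111010110  (discard carry-out 1)
Result 10001111010110: MSB = 1 → 9174 − 16384 = -7210.
Both addends are negative and so is the stored result: no signed overflow.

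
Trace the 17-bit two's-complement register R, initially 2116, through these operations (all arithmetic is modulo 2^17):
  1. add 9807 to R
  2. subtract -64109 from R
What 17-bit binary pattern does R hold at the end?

Start: R = 2116 = 00000100001000100.
R = 2116 + 9807 = 11923 = 00010111010010011
R = 11923 − (-64109) = 76032; wraps to -55040 = 10010100100000000

10010100100000000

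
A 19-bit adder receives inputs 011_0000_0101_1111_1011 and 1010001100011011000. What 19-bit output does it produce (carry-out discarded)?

0000001111011010011

  0110000010111111011
+ 1010001100011011000
= 0000001111011010011  (discard carry-out 1)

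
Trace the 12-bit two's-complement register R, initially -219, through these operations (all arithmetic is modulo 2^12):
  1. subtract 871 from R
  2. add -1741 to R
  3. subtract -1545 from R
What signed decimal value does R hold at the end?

-1286

Start: R = -219 = 111100100101.
R = -219 − 871 = -1090 = 101110111110
R = -1090 + (-1741) = -2831; wraps to 1265 = 010011110001
R = 1265 − (-1545) = 2810; wraps to -1286 = 101011111010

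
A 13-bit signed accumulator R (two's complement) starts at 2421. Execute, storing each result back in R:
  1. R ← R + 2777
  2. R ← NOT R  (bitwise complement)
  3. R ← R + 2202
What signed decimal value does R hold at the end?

-2997

Start: R = 2421 = 0100101110101.
R = 2421 + 2777 = 5198; wraps to -2994 = 1010001001110
R = NOT 1010001001110 = 0101110110001 = 2993
R = 2993 + 2202 = 5195; wraps to -2997 = 1010001001011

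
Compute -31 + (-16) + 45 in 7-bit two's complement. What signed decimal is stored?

-2

-31 + (-16) = -47 (1010001)
-47 + 45 = -2 (1111110)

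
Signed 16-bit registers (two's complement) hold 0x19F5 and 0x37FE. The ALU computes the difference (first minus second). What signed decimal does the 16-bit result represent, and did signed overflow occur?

0x19F5 = 0001100111110101 = 6645 (signed)
0x37FE = 0011011111111110 = 14334 (signed)
Subtract via negate-and-add: invert 0011011111111110 + 1 = 1100100000000010 (i.e. -14334).
  0001100111110101
+ 1100100000000010
= 1110000111110111
Result 1110000111110111: MSB = 1 → 57847 − 65536 = -7689.
Addends (after negating the subtrahend) have opposite signs, so signed overflow cannot occur.

-7689; no overflow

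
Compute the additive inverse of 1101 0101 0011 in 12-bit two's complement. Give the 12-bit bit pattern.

Invert: 001010101100. Add 1: 001010101101.

001010101101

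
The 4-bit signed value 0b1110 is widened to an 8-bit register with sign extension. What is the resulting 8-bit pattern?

MSB of 1110 is 1; replicate it into the new high bits.
1111|1110 → 11111110 (still -2).

11111110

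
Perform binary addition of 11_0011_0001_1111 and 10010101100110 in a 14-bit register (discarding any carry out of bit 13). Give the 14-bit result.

  11001100011111
+ 10010101100110
= 01100010000101  (discard carry-out 1)

01100010000101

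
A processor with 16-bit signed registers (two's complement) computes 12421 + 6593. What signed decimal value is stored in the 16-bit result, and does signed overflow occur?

19014; no overflow

12421 → 0011000010000101
6593 → 0001100111000001
  0011000010000101
+ 0001100111000001
= 0100101001000110
Result 0100101001000110: MSB = 0 → value 19014.
Both addends are non-negative and so is the stored result: no signed overflow.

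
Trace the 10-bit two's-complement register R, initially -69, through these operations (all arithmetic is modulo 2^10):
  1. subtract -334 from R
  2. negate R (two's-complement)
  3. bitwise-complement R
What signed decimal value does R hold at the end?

264

Start: R = -69 = 1110111011.
R = -69 − (-334) = 265 = 0100001001
R = −(265) = -265 = 1011110111
R = NOT 1011110111 = 0100001000 = 264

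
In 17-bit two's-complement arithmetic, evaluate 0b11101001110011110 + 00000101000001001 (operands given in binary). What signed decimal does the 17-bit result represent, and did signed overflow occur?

0b11101001110011110 → 11101001110011110 = -11362 (signed)
00000101000001001 = 2569 (signed)
  11101001110011110
+ 00000101000001001
= 11101110110100111
Result 11101110110100111: MSB = 1 → 122279 − 131072 = -8793.
Addends have opposite signs, so signed overflow cannot occur.

-8793; no overflow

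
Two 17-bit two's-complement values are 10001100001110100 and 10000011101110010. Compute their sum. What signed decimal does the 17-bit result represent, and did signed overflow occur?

8166; overflow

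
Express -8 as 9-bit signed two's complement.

111111000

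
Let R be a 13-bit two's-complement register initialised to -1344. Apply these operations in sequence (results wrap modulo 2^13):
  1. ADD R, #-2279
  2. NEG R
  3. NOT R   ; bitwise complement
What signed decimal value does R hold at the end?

-3624

Start: R = -1344 = 1101011000000.
R = -1344 + (-2279) = -3623 = 1000111011001
R = −(-3623) = 3623 = 0111000100111
R = NOT 0111000100111 = 1000111011000 = -3624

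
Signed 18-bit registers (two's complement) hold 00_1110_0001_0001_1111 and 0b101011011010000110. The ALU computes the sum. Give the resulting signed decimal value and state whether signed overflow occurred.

-26715; no overflow

00_1110_0001_0001_1111 → 001110000100011111 = 57631 (signed)
0b101011011010000110 → 101011011010000110 = -84346 (signed)
  001110000100011111
+ 101011011010000110
= 111001011110100101
Result 111001011110100101: MSB = 1 → 235429 − 262144 = -26715.
Addends have opposite signs, so signed overflow cannot occur.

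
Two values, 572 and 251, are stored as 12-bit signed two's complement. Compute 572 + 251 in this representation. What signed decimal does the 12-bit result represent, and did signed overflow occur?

572 → 001000111100
251 → 000011111011
  001000111100
+ 000011111011
= 001100110111
Result 001100110111: MSB = 0 → value 823.
Both addends are non-negative and so is the stored result: no signed overflow.

823; no overflow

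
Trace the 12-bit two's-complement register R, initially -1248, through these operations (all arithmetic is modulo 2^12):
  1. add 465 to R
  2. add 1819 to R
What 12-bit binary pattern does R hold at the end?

Start: R = -1248 = 101100100000.
R = -1248 + 465 = -783 = 110011110001
R = -783 + 1819 = 1036 = 010000001100

010000001100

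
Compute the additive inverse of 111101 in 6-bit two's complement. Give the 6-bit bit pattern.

000011

Invert: 000010. Add 1: 000011.
Check: 111101 = -3, 000011 = 3.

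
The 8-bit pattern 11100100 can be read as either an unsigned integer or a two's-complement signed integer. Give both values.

unsigned = 228, signed = -28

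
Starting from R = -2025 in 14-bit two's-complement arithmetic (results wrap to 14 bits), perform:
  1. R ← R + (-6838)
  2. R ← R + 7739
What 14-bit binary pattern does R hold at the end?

11101110011100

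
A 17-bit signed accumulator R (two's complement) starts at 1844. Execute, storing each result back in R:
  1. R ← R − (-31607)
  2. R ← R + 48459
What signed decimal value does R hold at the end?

Start: R = 1844 = 00000011100110100.
R = 1844 − (-31607) = 33451 = 01000001010101011
R = 33451 + 48459 = 81910; wraps to -49162 = 10011111111110110

-49162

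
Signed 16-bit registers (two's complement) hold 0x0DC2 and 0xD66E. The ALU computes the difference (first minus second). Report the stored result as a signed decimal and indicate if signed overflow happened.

14164; no overflow

0x0DC2 = 0000110111000010 = 3522 (signed)
0xD66E = 1101011001101110 = -10642 (signed)
Subtract via negate-and-add: invert 1101011001101110 + 1 = 0010100110010010 (i.e. 10642).
  0000110111000010
+ 0010100110010010
= 0011011101010100
Result 0011011101010100: MSB = 0 → value 14164.
Both addends (after negating the subtrahend) are non-negative and so is the stored result: no signed overflow.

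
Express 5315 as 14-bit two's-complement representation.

01010011000011

5315 is non-negative, so write it directly in 14 bits: 01010011000011.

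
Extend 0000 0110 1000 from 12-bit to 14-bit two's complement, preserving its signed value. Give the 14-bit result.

MSB of 000001101000 is 0; replicate it into the new high bits.
00|000001101000 → 00000001101000 (still 104).

00000001101000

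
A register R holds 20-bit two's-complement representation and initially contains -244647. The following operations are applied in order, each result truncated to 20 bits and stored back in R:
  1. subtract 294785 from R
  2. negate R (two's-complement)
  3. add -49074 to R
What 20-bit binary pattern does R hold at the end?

01110111101101110110

Start: R = -244647 = 11000100010001011001.
R = -244647 − 294785 = -539432; wraps to 509144 = 01111100010011011000
R = −(509144) = -509144 = 10000011101100101000
R = -509144 + (-49074) = -558218; wraps to 490358 = 01110111101101110110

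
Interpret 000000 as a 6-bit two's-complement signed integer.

0

MSB is 0, so the value is non-negative: 000000 = 0.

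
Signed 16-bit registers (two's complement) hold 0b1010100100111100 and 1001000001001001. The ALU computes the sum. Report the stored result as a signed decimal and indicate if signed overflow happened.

0b1010100100111100 → 1010100100111100 = -22212 (signed)
1001000001001001 = -28599 (signed)
  1010100100111100
+ 1001000001001001
= 0011100110000101  (discard carry-out 1)
Result 0011100110000101: MSB = 0 → value 14725.
Both addends are negative but the stored result is non-negative: signed overflow. The true value -22212 + (-28599) = -50811 lies outside [-32768, 32767].

14725; overflow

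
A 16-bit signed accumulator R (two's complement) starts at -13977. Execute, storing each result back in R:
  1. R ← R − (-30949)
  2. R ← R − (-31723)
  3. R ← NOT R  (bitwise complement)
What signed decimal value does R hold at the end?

Start: R = -13977 = 1100100101100111.
R = -13977 − (-30949) = 16972 = 0100001001001100
R = 16972 − (-31723) = 48695; wraps to -16841 = 1011111000110111
R = NOT 1011111000110111 = 0100000111001000 = 16840

16840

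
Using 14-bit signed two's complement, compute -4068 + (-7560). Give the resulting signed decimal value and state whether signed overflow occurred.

4756; overflow

-4068 → 11000000011100
-7560 → 10001001111000
  11000000011100
+ 10001001111000
= 01001010010100  (discard carry-out 1)
Result 01001010010100: MSB = 0 → value 4756.
Both addends are negative but the stored result is non-negative: signed overflow. The true value -4068 + (-7560) = -11628 lies outside [-8192, 8191].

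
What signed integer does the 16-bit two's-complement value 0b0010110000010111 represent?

11287

MSB is 0, so the value is non-negative: 0010110000010111 = 11287.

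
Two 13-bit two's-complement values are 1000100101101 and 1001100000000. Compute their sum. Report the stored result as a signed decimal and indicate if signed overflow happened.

1069; overflow

1000100101101 = -3795 (signed)
1001100000000 = -3328 (signed)
  1000100101101
+ 1001100000000
= 0010000101101  (discard carry-out 1)
Result 0010000101101: MSB = 0 → value 1069.
Both addends are negative but the stored result is non-negative: signed overflow. The true value -3795 + (-3328) = -7123 lies outside [-4096, 4095].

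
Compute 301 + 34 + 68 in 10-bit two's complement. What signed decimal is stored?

301 + 34 = 335 (0101001111)
335 + 68 = 403 (0110010011)

403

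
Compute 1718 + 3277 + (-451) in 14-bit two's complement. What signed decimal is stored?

1718 + 3277 = 4995 (01001110000011)
4995 + (-451) = 4544 (01000111000000)

4544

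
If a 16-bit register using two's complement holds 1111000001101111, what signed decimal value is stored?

MSB is 1, so the value is negative.
Unsigned reading: 61551. Subtract 2^16 = 65536: 61551 − 65536 = -3985.

-3985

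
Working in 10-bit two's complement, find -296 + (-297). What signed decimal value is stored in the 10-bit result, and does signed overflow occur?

-296 → 1011011000
-297 → 1011010111
  1011011000
+ 1011010111
= 0110101111  (discard carry-out 1)
Result 0110101111: MSB = 0 → value 431.
Both addends are negative but the stored result is non-negative: signed overflow. The true value -296 + (-297) = -593 lies outside [-512, 511].

431; overflow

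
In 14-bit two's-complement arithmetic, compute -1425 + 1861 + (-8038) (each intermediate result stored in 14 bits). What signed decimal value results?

-7602

-1425 + 1861 = 436 (00000110110100)
436 + (-8038) = -7602 (10001001001110)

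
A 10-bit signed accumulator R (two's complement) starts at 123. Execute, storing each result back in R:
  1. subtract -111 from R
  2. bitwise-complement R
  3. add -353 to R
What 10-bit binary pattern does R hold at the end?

0110110100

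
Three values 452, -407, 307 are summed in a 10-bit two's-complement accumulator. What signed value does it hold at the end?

352

452 + (-407) = 45 (0000101101)
45 + 307 = 352 (0101100000)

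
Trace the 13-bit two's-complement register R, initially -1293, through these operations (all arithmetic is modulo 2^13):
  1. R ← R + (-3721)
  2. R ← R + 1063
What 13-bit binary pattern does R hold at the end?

1000010010001

Start: R = -1293 = 1101011110011.
R = -1293 + (-3721) = -5014; wraps to 3178 = 0110001101010
R = 3178 + 1063 = 4241; wraps to -3951 = 1000010010001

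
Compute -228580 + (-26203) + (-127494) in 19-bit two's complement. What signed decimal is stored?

142011

-228580 + (-26203) = -254783 (1000001110011000001)
-254783 + (-127494) = -382277 → wraps to 142011 (0100010101010111011)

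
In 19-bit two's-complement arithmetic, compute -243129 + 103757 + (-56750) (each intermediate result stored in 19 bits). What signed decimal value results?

-243129 + 103757 = -139372 (1011101111110010100)
-139372 + (-56750) = -196122 (1010000000111100110)

-196122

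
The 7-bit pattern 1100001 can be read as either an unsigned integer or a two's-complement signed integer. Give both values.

unsigned = 97, signed = -31

Unsigned: 1100001 = 97.
Signed: MSB=1 → 97 − 128 = -31.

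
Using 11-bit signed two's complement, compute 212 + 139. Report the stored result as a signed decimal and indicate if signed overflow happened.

351; no overflow

212 → 00011010100
139 → 00010001011
  00011010100
+ 00010001011
= 00101011111
Result 00101011111: MSB = 0 → value 351.
Both addends are non-negative and so is the stored result: no signed overflow.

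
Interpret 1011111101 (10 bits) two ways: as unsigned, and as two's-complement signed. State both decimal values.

Unsigned: 1011111101 = 765.
Signed: MSB=1 → 765 − 1024 = -259.

unsigned = 765, signed = -259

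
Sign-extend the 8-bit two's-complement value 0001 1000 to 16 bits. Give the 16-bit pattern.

MSB of 00011000 is 0; replicate it into the new high bits.
00000000|00011000 → 0000000000011000 (still 24).

0000000000011000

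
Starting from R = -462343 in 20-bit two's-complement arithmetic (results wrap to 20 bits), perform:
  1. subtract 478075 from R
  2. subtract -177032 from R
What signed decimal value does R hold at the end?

Start: R = -462343 = 10001111000111111001.
R = -462343 − 478075 = -940418; wraps to 108158 = 00011010011001111110
R = 108158 − (-177032) = 285190 = 01000101101000000110

285190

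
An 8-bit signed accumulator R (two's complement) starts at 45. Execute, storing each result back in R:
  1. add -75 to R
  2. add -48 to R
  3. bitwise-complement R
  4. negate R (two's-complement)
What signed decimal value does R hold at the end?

-77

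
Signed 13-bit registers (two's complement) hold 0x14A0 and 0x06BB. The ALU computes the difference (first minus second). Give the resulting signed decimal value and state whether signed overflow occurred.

0x14A0 = 1010010100000 = -2912 (signed)
0x06BB = 0011010111011 = 1723 (signed)
Subtract via negate-and-add: invert 0011010111011 + 1 = 1100101000101 (i.e. -1723).
  1010010100000
+ 1100101000101
= 0110111100101  (discard carry-out 1)
Result 0110111100101: MSB = 0 → value 3557.
Both addends (after negating the subtrahend) are negative but the stored result is non-negative: signed overflow. The true value -2912 − 1723 = -4635 lies outside [-4096, 4095].

3557; overflow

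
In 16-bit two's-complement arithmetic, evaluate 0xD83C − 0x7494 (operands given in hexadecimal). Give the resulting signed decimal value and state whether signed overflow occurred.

25512; overflow

0xD83C = 1101100000111100 = -10180 (signed)
0x7494 = 0111010010010100 = 29844 (signed)
Subtract via negate-and-add: invert 0111010010010100 + 1 = 1000101101101100 (i.e. -29844).
  1101100000111100
+ 1000101101101100
= 0110001110101000  (discard carry-out 1)
Result 0110001110101000: MSB = 0 → value 25512.
Both addends (after negating the subtrahend) are negative but the stored result is non-negative: signed overflow. The true value -10180 − 29844 = -40024 lies outside [-32768, 32767].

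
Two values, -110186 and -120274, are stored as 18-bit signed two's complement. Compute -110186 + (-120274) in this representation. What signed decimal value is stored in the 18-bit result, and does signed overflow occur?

-110186 → 100101000110010110
-120274 → 100010101000101110
  100101000110010110
+ 100010101000101110
= 000111101111000100  (discard carry-out 1)
Result 000111101111000100: MSB = 0 → value 31684.
Both addends are negative but the stored result is non-negative: signed overflow. The true value -110186 + (-120274) = -230460 lies outside [-131072, 131071].

31684; overflow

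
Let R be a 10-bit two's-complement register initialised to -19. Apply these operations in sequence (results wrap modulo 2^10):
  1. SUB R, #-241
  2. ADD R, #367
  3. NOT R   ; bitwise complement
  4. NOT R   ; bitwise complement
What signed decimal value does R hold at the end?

-435

Start: R = -19 = 1111101101.
R = -19 − (-241) = 222 = 0011011110
R = 222 + 367 = 589; wraps to -435 = 1001001101
R = NOT 1001001101 = 0110110010 = 434
R = NOT 0110110010 = 1001001101 = -435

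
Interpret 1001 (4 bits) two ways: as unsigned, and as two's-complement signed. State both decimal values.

unsigned = 9, signed = -7

Unsigned: 1001 = 9.
Signed: MSB=1 → 9 − 16 = -7.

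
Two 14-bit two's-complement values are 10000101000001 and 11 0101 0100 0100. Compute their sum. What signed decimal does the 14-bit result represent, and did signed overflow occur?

10000101000001 = -7871 (signed)
11 0101 0100 0100 → 11010101000100 = -2748 (signed)
  10000101000001
+ 11010101000100
= 01011010000101  (discard carry-out 1)
Result 01011010000101: MSB = 0 → value 5765.
Both addends are negative but the stored result is non-negative: signed overflow. The true value -7871 + (-2748) = -10619 lies outside [-8192, 8191].

5765; overflow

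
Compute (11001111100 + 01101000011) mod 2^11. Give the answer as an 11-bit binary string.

  11001111100
+ 01101000011
= 00110111111  (discard carry-out 1)

00110111111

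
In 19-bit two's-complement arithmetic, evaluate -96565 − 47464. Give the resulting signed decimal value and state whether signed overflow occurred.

-96565 → 1101000011011001011
47464 → 0001011100101101000
Subtract via negate-and-add: invert 0001011100101101000 + 1 = 1110100011010011000 (i.e. -47464).
  1101000011011001011
+ 1110100011010011000
= 1011100110101100011  (discard carry-out 1)
Result 1011100110101100011: MSB = 1 → 380259 − 524288 = -144029.
Both addends (after negating the subtrahend) are negative and so is the stored result: no signed overflow.

-144029; no overflow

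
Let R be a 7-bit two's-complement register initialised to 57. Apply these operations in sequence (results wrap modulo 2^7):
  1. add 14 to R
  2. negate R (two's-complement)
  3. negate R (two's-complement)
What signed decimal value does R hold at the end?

Start: R = 57 = 0111001.
R = 57 + 14 = 71; wraps to -57 = 1000111
R = −(-57) = 57 = 0111001
R = −(57) = -57 = 1000111

-57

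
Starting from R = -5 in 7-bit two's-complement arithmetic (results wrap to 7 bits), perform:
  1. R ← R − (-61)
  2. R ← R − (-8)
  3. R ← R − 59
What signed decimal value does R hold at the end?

Start: R = -5 = 1111011.
R = -5 − (-61) = 56 = 0111000
R = 56 − (-8) = 64; wraps to -64 = 1000000
R = -64 − 59 = -123; wraps to 5 = 0000101

5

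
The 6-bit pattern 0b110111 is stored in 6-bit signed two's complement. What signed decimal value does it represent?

MSB is 1, so the value is negative.
Unsigned reading: 55. Subtract 2^6 = 64: 55 − 64 = -9.

-9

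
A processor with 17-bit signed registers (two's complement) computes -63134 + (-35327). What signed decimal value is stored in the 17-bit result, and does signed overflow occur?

-63134 → 10000100101100010
-35327 → 10111011000000001
  10000100101100010
+ 10111011000000001
= 00111111101100011  (discard carry-out 1)
Result 00111111101100011: MSB = 0 → value 32611.
Both addends are negative but the stored result is non-negative: signed overflow. The true value -63134 + (-35327) = -98461 lies outside [-65536, 65535].

32611; overflow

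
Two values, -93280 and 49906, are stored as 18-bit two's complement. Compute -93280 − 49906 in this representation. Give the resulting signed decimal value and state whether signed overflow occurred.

-93280 → 101001001110100000
49906 → 001100001011110010
Subtract via negate-and-add: invert 001100001011110010 + 1 = 110011110100001110 (i.e. -49906).
  101001001110100000
+ 110011110100001110
= 011101000010101110  (discard carry-out 1)
Result 011101000010101110: MSB = 0 → value 118958.
Both addends (after negating the subtrahend) are negative but the stored result is non-negative: signed overflow. The true value -93280 − 49906 = -143186 lies outside [-131072, 131071].

118958; overflow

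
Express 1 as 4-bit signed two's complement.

1 is non-negative, so write it directly in 4 bits: 0001.

0001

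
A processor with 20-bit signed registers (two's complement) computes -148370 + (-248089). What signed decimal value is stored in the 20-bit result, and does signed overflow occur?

-396459; no overflow

-148370 → 11011011110001101110
-248089 → 11000011011011100111
  11011011110001101110
+ 11000011011011100111
= 10011111001101010101  (discard carry-out 1)
Result 10011111001101010101: MSB = 1 → 652117 − 1048576 = -396459.
Both addends are negative and so is the stored result: no signed overflow.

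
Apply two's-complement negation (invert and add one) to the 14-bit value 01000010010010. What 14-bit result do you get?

Invert: 10111101101101. Add 1: 10111101101110.

10111101101110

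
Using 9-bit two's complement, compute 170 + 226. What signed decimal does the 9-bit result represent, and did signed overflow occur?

170 → 010101010
226 → 011100010
  010101010
+ 011100010
= 110001100
Result 110001100: MSB = 1 → 396 − 512 = -116.
Both addends are non-negative but the stored result is negative: signed overflow. The true value 170 + 226 = 396 lies outside [-256, 255].

-116; overflow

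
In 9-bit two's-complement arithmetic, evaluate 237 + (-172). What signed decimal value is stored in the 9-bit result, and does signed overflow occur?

237 → 011101101
-172 → 101010100
  011101101
+ 101010100
= 001000001  (discard carry-out 1)
Result 001000001: MSB = 0 → value 65.
Addends have opposite signs, so signed overflow cannot occur.

65; no overflow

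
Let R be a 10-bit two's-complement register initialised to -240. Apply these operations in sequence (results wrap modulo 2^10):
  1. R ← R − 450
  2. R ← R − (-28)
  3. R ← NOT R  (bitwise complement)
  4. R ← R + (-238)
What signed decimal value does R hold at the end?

Start: R = -240 = 1100010000.
R = -240 − 450 = -690; wraps to 334 = 0101001110
R = 334 − (-28) = 362 = 0101101010
R = NOT 0101101010 = 1010010101 = -363
R = -363 + (-238) = -601; wraps to 423 = 0110100111

423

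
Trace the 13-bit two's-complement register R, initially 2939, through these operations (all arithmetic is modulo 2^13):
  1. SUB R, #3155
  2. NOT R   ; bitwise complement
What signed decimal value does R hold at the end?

Start: R = 2939 = 0101101111011.
R = 2939 − 3155 = -216 = 1111100101000
R = NOT 1111100101000 = 0000011010111 = 215

215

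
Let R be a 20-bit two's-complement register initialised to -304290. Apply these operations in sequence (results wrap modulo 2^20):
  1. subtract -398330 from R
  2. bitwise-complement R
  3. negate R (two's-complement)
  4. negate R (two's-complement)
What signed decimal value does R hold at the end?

Start: R = -304290 = 10110101101101011110.
R = -304290 − (-398330) = 94040 = 00010110111101011000
R = NOT 00010110111101011000 = 11101001000010100111 = -94041
R = −(-94041) = 94041 = 00010110111101011001
R = −(94041) = -94041 = 11101001000010100111

-94041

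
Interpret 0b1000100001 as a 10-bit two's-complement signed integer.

-479

MSB is 1, so the value is negative.
Unsigned reading: 545. Subtract 2^10 = 1024: 545 − 1024 = -479.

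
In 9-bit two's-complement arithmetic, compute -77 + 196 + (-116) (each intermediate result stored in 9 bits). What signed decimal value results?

3

-77 + 196 = 119 (001110111)
119 + (-116) = 3 (000000011)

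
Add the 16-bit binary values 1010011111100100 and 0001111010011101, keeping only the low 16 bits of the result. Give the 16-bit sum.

1100011010000001

  1010011111100100
+ 0001111010011101
= 1100011010000001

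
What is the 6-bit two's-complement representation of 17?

010001

17 is non-negative, so write it directly in 6 bits: 010001.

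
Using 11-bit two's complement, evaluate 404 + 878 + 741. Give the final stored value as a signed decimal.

-25

404 + 878 = 1282 → wraps to -766 (10100000010)
-766 + 741 = -25 (11111100111)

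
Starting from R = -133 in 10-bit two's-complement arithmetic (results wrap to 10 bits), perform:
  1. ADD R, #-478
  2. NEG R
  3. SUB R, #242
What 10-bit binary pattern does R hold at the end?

Start: R = -133 = 1101111011.
R = -133 + (-478) = -611; wraps to 413 = 0110011101
R = −(413) = -413 = 1001100011
R = -413 − 242 = -655; wraps to 369 = 0101110001

0101110001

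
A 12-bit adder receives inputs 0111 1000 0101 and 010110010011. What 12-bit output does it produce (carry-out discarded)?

110100011000

  011110000101
+ 010110010011
= 110100011000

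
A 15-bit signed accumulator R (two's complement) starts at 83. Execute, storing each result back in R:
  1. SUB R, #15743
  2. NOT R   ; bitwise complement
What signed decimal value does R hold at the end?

15659

Start: R = 83 = 000000001010011.
R = 83 − 15743 = -15660 = 100001011010100
R = NOT 100001011010100 = 011110100101011 = 15659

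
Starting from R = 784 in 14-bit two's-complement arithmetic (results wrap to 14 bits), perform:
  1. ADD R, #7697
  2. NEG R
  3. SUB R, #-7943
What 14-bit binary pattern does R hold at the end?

Start: R = 784 = 00001100010000.
R = 784 + 7697 = 8481; wraps to -7903 = 10000100100001
R = −(-7903) = 7903 = 01111011011111
R = 7903 − (-7943) = 15846; wraps to -538 = 11110111100110

11110111100110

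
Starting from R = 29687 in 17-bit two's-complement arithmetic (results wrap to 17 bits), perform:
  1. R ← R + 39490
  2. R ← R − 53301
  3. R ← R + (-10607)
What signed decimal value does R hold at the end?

Start: R = 29687 = 00111001111110111.
R = 29687 + 39490 = 69177; wraps to -61895 = 10000111000111001
R = -61895 − 53301 = -115196; wraps to 15876 = 00011111000000100
R = 15876 + (-10607) = 5269 = 00001010010010101

5269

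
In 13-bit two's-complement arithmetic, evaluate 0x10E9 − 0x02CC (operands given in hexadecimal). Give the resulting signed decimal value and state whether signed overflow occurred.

0x10E9 = 1000011101001 = -3863 (signed)
0x02CC = 0001011001100 = 716 (signed)
Subtract via negate-and-add: invert 0001011001100 + 1 = 1110100110100 (i.e. -716).
  1000011101001
+ 1110100110100
= 0111000011101  (discard carry-out 1)
Result 0111000011101: MSB = 0 → value 3613.
Both addends (after negating the subtrahend) are negative but the stored result is non-negative: signed overflow. The true value -3863 − 716 = -4579 lies outside [-4096, 4095].

3613; overflow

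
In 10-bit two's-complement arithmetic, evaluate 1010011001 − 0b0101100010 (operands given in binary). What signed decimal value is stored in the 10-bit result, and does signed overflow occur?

1010011001 = -359 (signed)
0b0101100010 → 0101100010 = 354 (signed)
Subtract via negate-and-add: invert 0101100010 + 1 = 1010011110 (i.e. -354).
  1010011001
+ 1010011110
= 0100110111  (discard carry-out 1)
Result 0100110111: MSB = 0 → value 311.
Both addends (after negating the subtrahend) are negative but the stored result is non-negative: signed overflow. The true value -359 − 354 = -713 lies outside [-512, 511].

311; overflow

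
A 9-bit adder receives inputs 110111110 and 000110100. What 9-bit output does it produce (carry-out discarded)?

111110010

  110111110
+ 000110100
= 111110010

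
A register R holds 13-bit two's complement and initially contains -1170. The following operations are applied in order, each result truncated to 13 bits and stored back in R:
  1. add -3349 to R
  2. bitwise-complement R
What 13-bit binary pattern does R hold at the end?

Start: R = -1170 = 1101101101110.
R = -1170 + (-3349) = -4519; wraps to 3673 = 0111001011001
R = NOT 0111001011001 = 1000110100110 = -3674

1000110100110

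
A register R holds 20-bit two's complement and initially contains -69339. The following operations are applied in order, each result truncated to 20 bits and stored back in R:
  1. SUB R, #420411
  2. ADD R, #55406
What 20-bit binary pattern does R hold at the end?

10010101111101011000

Start: R = -69339 = 11101111000100100101.
R = -69339 − 420411 = -489750 = 10001000011011101010
R = -489750 + 55406 = -434344 = 10010101111101011000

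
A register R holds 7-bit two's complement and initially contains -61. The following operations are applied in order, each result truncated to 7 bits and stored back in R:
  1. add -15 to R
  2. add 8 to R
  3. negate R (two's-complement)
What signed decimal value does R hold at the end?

Start: R = -61 = 1000011.
R = -61 + (-15) = -76; wraps to 52 = 0110100
R = 52 + 8 = 60 = 0111100
R = −(60) = -60 = 1000100

-60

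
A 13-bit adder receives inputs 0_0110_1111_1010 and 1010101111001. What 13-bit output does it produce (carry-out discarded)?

  0011011111010
+ 1010101111001
= 1110001110011

1110001110011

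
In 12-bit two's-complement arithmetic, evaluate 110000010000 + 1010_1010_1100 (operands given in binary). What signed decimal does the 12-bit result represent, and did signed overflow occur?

1724; overflow

110000010000 = -1008 (signed)
1010_1010_1100 → 101010101100 = -1364 (signed)
  110000010000
+ 101010101100
= 011010111100  (discard carry-out 1)
Result 011010111100: MSB = 0 → value 1724.
Both addends are negative but the stored result is non-negative: signed overflow. The true value -1008 + (-1364) = -2372 lies outside [-2048, 2047].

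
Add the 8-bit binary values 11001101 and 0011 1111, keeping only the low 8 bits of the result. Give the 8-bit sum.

  11001101
+ 00111111
= 00001100  (discard carry-out 1)

00001100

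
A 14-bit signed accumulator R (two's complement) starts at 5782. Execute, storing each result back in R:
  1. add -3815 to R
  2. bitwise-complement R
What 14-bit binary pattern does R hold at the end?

11100001010000

Start: R = 5782 = 01011010010110.
R = 5782 + (-3815) = 1967 = 00011110101111
R = NOT 00011110101111 = 11100001010000 = -1968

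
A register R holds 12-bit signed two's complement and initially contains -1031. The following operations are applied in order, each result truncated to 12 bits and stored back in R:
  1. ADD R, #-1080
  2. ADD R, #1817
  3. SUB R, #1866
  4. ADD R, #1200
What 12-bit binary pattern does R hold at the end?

110001000000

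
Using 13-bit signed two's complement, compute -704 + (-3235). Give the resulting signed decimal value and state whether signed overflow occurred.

-704 → 1110101000000
-3235 → 1001101011101
  1110101000000
+ 1001101011101
= 1000010011101  (discard carry-out 1)
Result 1000010011101: MSB = 1 → 4253 − 8192 = -3939.
Both addends are negative and so is the stored result: no signed overflow.

-3939; no overflow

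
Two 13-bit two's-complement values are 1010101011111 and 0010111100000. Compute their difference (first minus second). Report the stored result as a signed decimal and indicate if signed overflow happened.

1010101011111 = -2721 (signed)
0010111100000 = 1504 (signed)
Subtract via negate-and-add: invert 0010111100000 + 1 = 1101000100000 (i.e. -1504).
  1010101011111
+ 1101000100000
= 0111101111111  (discard carry-out 1)
Result 0111101111111: MSB = 0 → value 3967.
Both addends (after negating the subtrahend) are negative but the stored result is non-negative: signed overflow. The true value -2721 − 1504 = -4225 lies outside [-4096, 4095].

3967; overflow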